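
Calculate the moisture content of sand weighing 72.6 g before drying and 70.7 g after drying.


Formula: MC = (W_wet - W_dry) / W_wet * 100
Water mass = 72.6 - 70.7 = 1.9 g
MC = 1.9 / 72.6 * 100 = 2.6171%

Final answer: 2.6171%


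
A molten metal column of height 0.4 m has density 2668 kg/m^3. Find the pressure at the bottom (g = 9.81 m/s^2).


Formula: P = rho * g * h
rho * g = 2668 * 9.81 = 26173.08 N/m^3
P = 26173.08 * 0.4 = 10469.2320 Pa


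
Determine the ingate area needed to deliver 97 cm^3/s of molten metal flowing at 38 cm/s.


Formula: A_ingate = Q / v  (continuity equation)
A = 97 cm^3/s / 38 cm/s = 2.5526 cm^2

Final answer: 2.5526 cm^2


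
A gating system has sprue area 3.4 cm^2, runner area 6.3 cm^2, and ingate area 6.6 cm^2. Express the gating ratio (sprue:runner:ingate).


Sprue:Runner:Ingate = 1 : 6.3/3.4 : 6.6/3.4 = 1:1.85:1.94


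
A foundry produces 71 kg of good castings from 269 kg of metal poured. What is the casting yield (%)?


Formula: Casting Yield = (W_good / W_total) * 100
Yield = (71 kg / 269 kg) * 100 = 26.3941%

26.3941%


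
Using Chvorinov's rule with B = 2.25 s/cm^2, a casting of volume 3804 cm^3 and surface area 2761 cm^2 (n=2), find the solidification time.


Formula: t_s = B * (V/A)^n  (Chvorinov's rule, n=2)
Modulus M = V/A = 3804/2761 = 1.377762 cm
M^2 = 1.377762^2 = 1.898228 cm^2
t_s = 2.25 * 1.898228 = 4.2710 s

Final answer: 4.2710 s


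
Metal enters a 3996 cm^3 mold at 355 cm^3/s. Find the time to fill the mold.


Formula: t_fill = V_mold / Q_flow
t = 3996 cm^3 / 355 cm^3/s = 11.2563 s

11.2563 s


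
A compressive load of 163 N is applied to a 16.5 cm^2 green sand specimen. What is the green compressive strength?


Formula: Compressive Strength = Force / Area
Strength = 163 N / 16.5 cm^2 = 9.8788 N/cm^2


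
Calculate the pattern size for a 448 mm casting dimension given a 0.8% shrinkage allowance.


Formula: L_pattern = L_casting * (1 + shrinkage_rate/100)
Shrinkage factor = 1 + 0.8/100 = 1.008
L_pattern = 448 mm * 1.008 = 451.5840 mm

Answer: 451.5840 mm


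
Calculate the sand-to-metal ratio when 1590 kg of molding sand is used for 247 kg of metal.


Formula: Sand-to-Metal Ratio = W_sand / W_metal
Ratio = 1590 kg / 247 kg = 6.4372

Final answer: 6.4372


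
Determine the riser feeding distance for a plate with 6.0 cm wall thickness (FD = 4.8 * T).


Formula: FD = 4.8 * T  (riser feeding-distance rule)
FD = 4.8 * 6.0 cm = 28.8000 cm

28.8000 cm


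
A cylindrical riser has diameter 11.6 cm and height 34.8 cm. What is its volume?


Formula: V = pi * (D/2)^2 * H  (cylinder volume)
Radius = D/2 = 11.6/2 = 5.8 cm
V = pi * 5.8^2 * 34.8 = 3677.7746 cm^3

Answer: 3677.7746 cm^3


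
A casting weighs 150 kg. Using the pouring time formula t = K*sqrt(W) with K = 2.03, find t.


Formula: t = K * sqrt(W)
sqrt(W) = sqrt(150) = 12.24745
t = 2.03 * 12.24745 = 24.8623 s


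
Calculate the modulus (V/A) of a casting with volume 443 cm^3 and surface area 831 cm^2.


Formula: Casting Modulus M = V / A
M = 443 cm^3 / 831 cm^2 = 0.5331 cm

0.5331 cm


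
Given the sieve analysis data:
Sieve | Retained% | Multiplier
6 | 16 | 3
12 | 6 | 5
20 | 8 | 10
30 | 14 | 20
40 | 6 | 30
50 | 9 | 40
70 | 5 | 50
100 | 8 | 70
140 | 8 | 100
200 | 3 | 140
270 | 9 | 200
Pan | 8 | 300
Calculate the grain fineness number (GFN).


Formula: GFN = sum(pct * multiplier) / sum(pct)
sum(pct * multiplier) = 7208
sum(pct) = 100
GFN = 7208 / 100 = 72.08

72.08


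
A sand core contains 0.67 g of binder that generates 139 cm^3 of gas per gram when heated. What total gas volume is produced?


Formula: V_gas = W_binder * gas_evolution_rate
V = 0.67 g * 139 cm^3/g = 93.1300 cm^3

Final answer: 93.1300 cm^3


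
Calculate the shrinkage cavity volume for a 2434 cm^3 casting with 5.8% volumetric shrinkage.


Formula: V_shrink = V_casting * shrinkage_pct / 100
V_shrink = 2434 cm^3 * 5.8 / 100 = 141.1720 cm^3

141.1720 cm^3


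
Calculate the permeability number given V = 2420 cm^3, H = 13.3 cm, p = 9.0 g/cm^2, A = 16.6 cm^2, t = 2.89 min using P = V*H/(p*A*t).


Formula: Permeability Number P = (V * H) / (p * A * t)
Numerator: V * H = 2420 * 13.3 = 32186.0
Denominator: p * A * t = 9.0 * 16.6 * 2.89 = 431.766
P = 32186.0 / 431.766 = 74.5450

74.5450


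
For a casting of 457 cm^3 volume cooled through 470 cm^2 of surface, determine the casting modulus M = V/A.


Formula: Casting Modulus M = V / A
M = 457 cm^3 / 470 cm^2 = 0.9723 cm


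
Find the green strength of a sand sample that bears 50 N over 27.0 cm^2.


Formula: Compressive Strength = Force / Area
Strength = 50 N / 27.0 cm^2 = 1.8519 N/cm^2

1.8519 N/cm^2


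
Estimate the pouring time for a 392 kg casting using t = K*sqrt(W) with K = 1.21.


Formula: t = K * sqrt(W)
sqrt(W) = sqrt(392) = 19.79899
t = 1.21 * 19.79899 = 23.9568 s

Final answer: 23.9568 s


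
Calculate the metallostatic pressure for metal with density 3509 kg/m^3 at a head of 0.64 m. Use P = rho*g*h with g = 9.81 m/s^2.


Formula: P = rho * g * h
rho * g = 3509 * 9.81 = 34423.29 N/m^3
P = 34423.29 * 0.64 = 22030.9056 Pa

Answer: 22030.9056 Pa


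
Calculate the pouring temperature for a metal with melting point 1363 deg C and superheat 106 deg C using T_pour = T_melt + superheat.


Formula: T_pour = T_melt + Superheat
T_pour = 1363 + 106 = 1469 deg C


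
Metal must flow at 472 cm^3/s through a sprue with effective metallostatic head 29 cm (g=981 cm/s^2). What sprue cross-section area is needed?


Formula: v = sqrt(2*g*h), A = Q/v
Velocity: v = sqrt(2 * 981 * 29) = sqrt(56898) = 238.5330 cm/s
Sprue area: A = Q / v = 472 / 238.5330 = 1.9788 cm^2

Answer: 1.9788 cm^2


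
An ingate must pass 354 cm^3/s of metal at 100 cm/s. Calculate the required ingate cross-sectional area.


Formula: A_ingate = Q / v  (continuity equation)
A = 354 cm^3/s / 100 cm/s = 3.5400 cm^2

Final answer: 3.5400 cm^2


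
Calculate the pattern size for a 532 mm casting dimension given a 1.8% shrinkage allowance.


Formula: L_pattern = L_casting * (1 + shrinkage_rate/100)
Shrinkage factor = 1 + 1.8/100 = 1.018
L_pattern = 532 mm * 1.018 = 541.5760 mm

541.5760 mm


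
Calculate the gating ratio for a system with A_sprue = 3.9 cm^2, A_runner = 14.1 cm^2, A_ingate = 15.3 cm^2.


Sprue:Runner:Ingate = 1 : 14.1/3.9 : 15.3/3.9 = 1:3.62:3.92

Final answer: 1:3.62:3.92


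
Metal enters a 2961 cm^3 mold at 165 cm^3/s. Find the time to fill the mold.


Formula: t_fill = V_mold / Q_flow
t = 2961 cm^3 / 165 cm^3/s = 17.9455 s


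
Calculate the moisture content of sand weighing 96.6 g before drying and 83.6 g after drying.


Formula: MC = (W_wet - W_dry) / W_wet * 100
Water mass = 96.6 - 83.6 = 13.0 g
MC = 13.0 / 96.6 * 100 = 13.4576%


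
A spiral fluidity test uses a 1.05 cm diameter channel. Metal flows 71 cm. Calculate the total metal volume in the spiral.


Formula: V = pi * (d/2)^2 * L  (cylinder volume)
Radius = 1.05/2 = 0.525 cm
V = pi * 0.525^2 * 71 = 61.4790 cm^3

Final answer: 61.4790 cm^3


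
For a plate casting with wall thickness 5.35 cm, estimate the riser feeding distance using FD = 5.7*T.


Formula: FD = 5.7 * T  (riser feeding-distance rule)
FD = 5.7 * 5.35 cm = 30.4950 cm

Final answer: 30.4950 cm


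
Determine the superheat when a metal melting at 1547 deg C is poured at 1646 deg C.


Formula: Superheat = T_pour - T_melt
Superheat = 1646 - 1547 = 99 deg C

Final answer: 99 deg C


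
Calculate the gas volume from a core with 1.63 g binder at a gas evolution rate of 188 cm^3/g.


Formula: V_gas = W_binder * gas_evolution_rate
V = 1.63 g * 188 cm^3/g = 306.4400 cm^3

306.4400 cm^3


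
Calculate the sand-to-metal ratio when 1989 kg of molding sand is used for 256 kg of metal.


Formula: Sand-to-Metal Ratio = W_sand / W_metal
Ratio = 1989 kg / 256 kg = 7.7695


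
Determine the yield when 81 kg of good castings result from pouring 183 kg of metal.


Formula: Casting Yield = (W_good / W_total) * 100
Yield = (81 kg / 183 kg) * 100 = 44.2623%

Final answer: 44.2623%


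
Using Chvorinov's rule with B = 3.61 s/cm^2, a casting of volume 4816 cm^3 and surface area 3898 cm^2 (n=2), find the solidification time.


Formula: t_s = B * (V/A)^n  (Chvorinov's rule, n=2)
Modulus M = V/A = 4816/3898 = 1.235505 cm
M^2 = 1.235505^2 = 1.526473 cm^2
t_s = 3.61 * 1.526473 = 5.5106 s

Final answer: 5.5106 s


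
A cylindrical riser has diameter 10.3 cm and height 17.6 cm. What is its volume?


Formula: V = pi * (D/2)^2 * H  (cylinder volume)
Radius = D/2 = 10.3/2 = 5.15 cm
V = pi * 5.15^2 * 17.6 = 1466.4829 cm^3

1466.4829 cm^3


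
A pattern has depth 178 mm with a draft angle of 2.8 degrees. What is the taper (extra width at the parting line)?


Formula: taper = depth * tan(draft_angle)
tan(2.8 deg) = 0.0489082
taper = 178 mm * 0.0489082 = 8.7057 mm


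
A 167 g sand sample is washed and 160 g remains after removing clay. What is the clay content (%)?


Formula: Clay% = (W_total - W_washed) / W_total * 100
Clay mass = 167 - 160 = 7 g
Clay% = 7 / 167 * 100 = 4.1916%

4.1916%


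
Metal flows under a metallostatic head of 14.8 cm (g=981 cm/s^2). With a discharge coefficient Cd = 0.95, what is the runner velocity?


Formula: v = Cd * sqrt(2 * g * h)  (Torricelli with discharge coefficient)
2*g*h = 2 * 981 * 14.8 = 29037.6 cm^2/s^2
sqrt(29037.6) = 170.40423 cm/s
v = 0.95 * 170.40423 = 161.8840 cm/s

Answer: 161.8840 cm/s


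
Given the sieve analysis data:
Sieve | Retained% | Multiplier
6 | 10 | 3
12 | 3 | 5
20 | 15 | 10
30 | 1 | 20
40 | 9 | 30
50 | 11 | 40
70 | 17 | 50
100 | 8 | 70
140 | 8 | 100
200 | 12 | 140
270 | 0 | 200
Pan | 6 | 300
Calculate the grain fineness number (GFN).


Formula: GFN = sum(pct * multiplier) / sum(pct)
sum(pct * multiplier) = 6615
sum(pct) = 100
GFN = 6615 / 100 = 66.15

Answer: 66.15


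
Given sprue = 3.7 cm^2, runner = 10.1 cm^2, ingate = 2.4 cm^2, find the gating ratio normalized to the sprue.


Sprue:Runner:Ingate = 1 : 10.1/3.7 : 2.4/3.7 = 1:2.73:0.65

1:2.73:0.65


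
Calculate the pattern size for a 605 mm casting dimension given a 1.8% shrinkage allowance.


Formula: L_pattern = L_casting * (1 + shrinkage_rate/100)
Shrinkage factor = 1 + 1.8/100 = 1.018
L_pattern = 605 mm * 1.018 = 615.8900 mm

615.8900 mm


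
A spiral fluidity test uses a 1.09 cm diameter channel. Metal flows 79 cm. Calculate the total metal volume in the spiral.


Formula: V = pi * (d/2)^2 * L  (cylinder volume)
Radius = 1.09/2 = 0.545 cm
V = pi * 0.545^2 * 79 = 73.7174 cm^3


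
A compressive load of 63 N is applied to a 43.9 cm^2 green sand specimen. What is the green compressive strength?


Formula: Compressive Strength = Force / Area
Strength = 63 N / 43.9 cm^2 = 1.4351 N/cm^2


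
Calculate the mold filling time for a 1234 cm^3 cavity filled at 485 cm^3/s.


Formula: t_fill = V_mold / Q_flow
t = 1234 cm^3 / 485 cm^3/s = 2.5443 s

2.5443 s


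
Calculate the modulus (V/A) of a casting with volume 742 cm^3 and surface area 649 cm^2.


Formula: Casting Modulus M = V / A
M = 742 cm^3 / 649 cm^2 = 1.1433 cm

Answer: 1.1433 cm


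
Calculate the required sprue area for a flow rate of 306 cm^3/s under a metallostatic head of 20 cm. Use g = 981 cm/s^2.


Formula: v = sqrt(2*g*h), A = Q/v
Velocity: v = sqrt(2 * 981 * 20) = sqrt(39240) = 198.0909 cm/s
Sprue area: A = Q / v = 306 / 198.0909 = 1.5447 cm^2

Final answer: 1.5447 cm^2


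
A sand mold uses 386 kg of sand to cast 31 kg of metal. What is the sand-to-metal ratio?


Formula: Sand-to-Metal Ratio = W_sand / W_metal
Ratio = 386 kg / 31 kg = 12.4516

Final answer: 12.4516


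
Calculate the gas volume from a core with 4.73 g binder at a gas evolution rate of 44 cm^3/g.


Formula: V_gas = W_binder * gas_evolution_rate
V = 4.73 g * 44 cm^3/g = 208.1200 cm^3


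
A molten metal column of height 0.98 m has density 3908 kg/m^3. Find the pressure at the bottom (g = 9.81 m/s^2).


Formula: P = rho * g * h
rho * g = 3908 * 9.81 = 38337.48 N/m^3
P = 38337.48 * 0.98 = 37570.7304 Pa

37570.7304 Pa


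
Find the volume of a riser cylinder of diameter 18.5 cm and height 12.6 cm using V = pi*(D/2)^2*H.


Formula: V = pi * (D/2)^2 * H  (cylinder volume)
Radius = D/2 = 18.5/2 = 9.25 cm
V = pi * 9.25^2 * 12.6 = 3386.9118 cm^3

3386.9118 cm^3


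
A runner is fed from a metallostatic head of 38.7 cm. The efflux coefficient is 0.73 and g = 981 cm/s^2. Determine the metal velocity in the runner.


Formula: v = Cd * sqrt(2 * g * h)  (Torricelli with discharge coefficient)
2*g*h = 2 * 981 * 38.7 = 75929.4 cm^2/s^2
sqrt(75929.4) = 275.55290 cm/s
v = 0.73 * 275.55290 = 201.1536 cm/s

201.1536 cm/s


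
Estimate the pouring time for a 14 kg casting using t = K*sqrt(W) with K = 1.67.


Formula: t = K * sqrt(W)
sqrt(W) = sqrt(14) = 3.74166
t = 1.67 * 3.74166 = 6.2486 s


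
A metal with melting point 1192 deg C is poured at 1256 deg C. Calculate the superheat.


Formula: Superheat = T_pour - T_melt
Superheat = 1256 - 1192 = 64 deg C

Final answer: 64 deg C


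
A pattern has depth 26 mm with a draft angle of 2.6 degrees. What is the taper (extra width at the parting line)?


Formula: taper = depth * tan(draft_angle)
tan(2.6 deg) = 0.0454097
taper = 26 mm * 0.0454097 = 1.1807 mm

1.1807 mm


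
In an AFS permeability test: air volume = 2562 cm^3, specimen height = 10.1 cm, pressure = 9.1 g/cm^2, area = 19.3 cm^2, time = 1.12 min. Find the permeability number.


Formula: Permeability Number P = (V * H) / (p * A * t)
Numerator: V * H = 2562 * 10.1 = 25876.2
Denominator: p * A * t = 9.1 * 19.3 * 1.12 = 196.7056
P = 25876.2 / 196.7056 = 131.5479


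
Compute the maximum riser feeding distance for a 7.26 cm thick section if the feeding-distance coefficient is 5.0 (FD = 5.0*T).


Formula: FD = 5.0 * T  (riser feeding-distance rule)
FD = 5.0 * 7.26 cm = 36.3000 cm

Final answer: 36.3000 cm


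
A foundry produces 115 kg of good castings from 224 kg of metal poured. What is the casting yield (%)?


Formula: Casting Yield = (W_good / W_total) * 100
Yield = (115 kg / 224 kg) * 100 = 51.3393%

51.3393%


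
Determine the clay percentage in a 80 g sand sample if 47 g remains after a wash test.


Formula: Clay% = (W_total - W_washed) / W_total * 100
Clay mass = 80 - 47 = 33 g
Clay% = 33 / 80 * 100 = 41.2500%


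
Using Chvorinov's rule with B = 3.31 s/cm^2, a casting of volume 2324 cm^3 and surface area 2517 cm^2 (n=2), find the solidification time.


Formula: t_s = B * (V/A)^n  (Chvorinov's rule, n=2)
Modulus M = V/A = 2324/2517 = 0.923321 cm
M^2 = 0.923321^2 = 0.852522 cm^2
t_s = 3.31 * 0.852522 = 2.8218 s

Final answer: 2.8218 s


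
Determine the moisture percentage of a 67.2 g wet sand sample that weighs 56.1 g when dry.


Formula: MC = (W_wet - W_dry) / W_wet * 100
Water mass = 67.2 - 56.1 = 11.1 g
MC = 11.1 / 67.2 * 100 = 16.5179%

Final answer: 16.5179%


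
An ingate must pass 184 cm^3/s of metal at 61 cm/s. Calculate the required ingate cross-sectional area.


Formula: A_ingate = Q / v  (continuity equation)
A = 184 cm^3/s / 61 cm/s = 3.0164 cm^2

Answer: 3.0164 cm^2


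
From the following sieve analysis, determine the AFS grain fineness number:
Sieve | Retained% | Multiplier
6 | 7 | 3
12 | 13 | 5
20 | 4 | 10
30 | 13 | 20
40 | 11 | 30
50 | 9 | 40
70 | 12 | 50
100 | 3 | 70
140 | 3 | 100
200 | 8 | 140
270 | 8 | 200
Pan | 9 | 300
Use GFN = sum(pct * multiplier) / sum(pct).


Formula: GFN = sum(pct * multiplier) / sum(pct)
sum(pct * multiplier) = 7606
sum(pct) = 100
GFN = 7606 / 100 = 76.06

Final answer: 76.06


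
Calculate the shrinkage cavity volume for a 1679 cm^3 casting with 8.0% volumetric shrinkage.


Formula: V_shrink = V_casting * shrinkage_pct / 100
V_shrink = 1679 cm^3 * 8.0 / 100 = 134.3200 cm^3

Answer: 134.3200 cm^3


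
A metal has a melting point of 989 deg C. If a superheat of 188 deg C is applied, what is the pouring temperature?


Formula: T_pour = T_melt + Superheat
T_pour = 989 + 188 = 1177 deg C

Final answer: 1177 deg C


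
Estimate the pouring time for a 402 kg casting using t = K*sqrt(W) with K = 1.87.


Formula: t = K * sqrt(W)
sqrt(W) = sqrt(402) = 20.04994
t = 1.87 * 20.04994 = 37.4934 s


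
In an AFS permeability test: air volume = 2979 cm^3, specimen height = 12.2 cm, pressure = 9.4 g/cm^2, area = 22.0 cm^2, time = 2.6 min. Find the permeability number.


Formula: Permeability Number P = (V * H) / (p * A * t)
Numerator: V * H = 2979 * 12.2 = 36343.8
Denominator: p * A * t = 9.4 * 22.0 * 2.6 = 537.68
P = 36343.8 / 537.68 = 67.5937

Answer: 67.5937


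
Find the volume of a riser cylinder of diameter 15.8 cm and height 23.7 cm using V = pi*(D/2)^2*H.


Formula: V = pi * (D/2)^2 * H  (cylinder volume)
Radius = D/2 = 15.8/2 = 7.9 cm
V = pi * 7.9^2 * 23.7 = 4646.7831 cm^3

Answer: 4646.7831 cm^3


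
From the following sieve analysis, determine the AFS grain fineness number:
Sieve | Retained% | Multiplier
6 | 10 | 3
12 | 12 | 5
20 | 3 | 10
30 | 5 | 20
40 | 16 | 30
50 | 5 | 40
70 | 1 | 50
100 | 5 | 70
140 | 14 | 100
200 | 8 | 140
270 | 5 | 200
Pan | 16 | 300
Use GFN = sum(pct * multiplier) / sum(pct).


Formula: GFN = sum(pct * multiplier) / sum(pct)
sum(pct * multiplier) = 9620
sum(pct) = 100
GFN = 9620 / 100 = 96.20

Answer: 96.20


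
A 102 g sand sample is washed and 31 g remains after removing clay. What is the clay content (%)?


Formula: Clay% = (W_total - W_washed) / W_total * 100
Clay mass = 102 - 31 = 71 g
Clay% = 71 / 102 * 100 = 69.6078%

Final answer: 69.6078%


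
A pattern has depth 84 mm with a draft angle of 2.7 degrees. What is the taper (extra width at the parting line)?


Formula: taper = depth * tan(draft_angle)
tan(2.7 deg) = 0.0471588
taper = 84 mm * 0.0471588 = 3.9613 mm

3.9613 mm


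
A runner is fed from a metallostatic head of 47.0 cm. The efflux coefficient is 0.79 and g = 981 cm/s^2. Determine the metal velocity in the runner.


Formula: v = Cd * sqrt(2 * g * h)  (Torricelli with discharge coefficient)
2*g*h = 2 * 981 * 47.0 = 92214.0 cm^2/s^2
sqrt(92214.0) = 303.66758 cm/s
v = 0.79 * 303.66758 = 239.8974 cm/s

Answer: 239.8974 cm/s


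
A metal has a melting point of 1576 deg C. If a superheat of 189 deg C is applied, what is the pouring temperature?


Formula: T_pour = T_melt + Superheat
T_pour = 1576 + 189 = 1765 deg C

Answer: 1765 deg C


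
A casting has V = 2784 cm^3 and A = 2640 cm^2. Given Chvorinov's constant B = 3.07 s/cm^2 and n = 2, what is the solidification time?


Formula: t_s = B * (V/A)^n  (Chvorinov's rule, n=2)
Modulus M = V/A = 2784/2640 = 1.054545 cm
M^2 = 1.054545^2 = 1.112065 cm^2
t_s = 3.07 * 1.112065 = 3.4140 s


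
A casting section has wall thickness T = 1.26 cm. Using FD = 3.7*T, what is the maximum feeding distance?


Formula: FD = 3.7 * T  (riser feeding-distance rule)
FD = 3.7 * 1.26 cm = 4.6620 cm

Final answer: 4.6620 cm


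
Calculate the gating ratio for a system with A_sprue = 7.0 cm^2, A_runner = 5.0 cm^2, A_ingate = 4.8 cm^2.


Sprue:Runner:Ingate = 1 : 5.0/7.0 : 4.8/7.0 = 1:0.71:0.69

Final answer: 1:0.71:0.69


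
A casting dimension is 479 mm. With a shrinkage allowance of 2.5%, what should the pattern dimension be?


Formula: L_pattern = L_casting * (1 + shrinkage_rate/100)
Shrinkage factor = 1 + 2.5/100 = 1.025
L_pattern = 479 mm * 1.025 = 490.9750 mm

Answer: 490.9750 mm


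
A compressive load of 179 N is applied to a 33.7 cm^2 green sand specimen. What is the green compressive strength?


Formula: Compressive Strength = Force / Area
Strength = 179 N / 33.7 cm^2 = 5.3116 N/cm^2


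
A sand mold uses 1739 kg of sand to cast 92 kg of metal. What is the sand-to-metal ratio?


Formula: Sand-to-Metal Ratio = W_sand / W_metal
Ratio = 1739 kg / 92 kg = 18.9022

18.9022


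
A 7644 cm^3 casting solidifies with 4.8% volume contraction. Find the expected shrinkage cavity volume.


Formula: V_shrink = V_casting * shrinkage_pct / 100
V_shrink = 7644 cm^3 * 4.8 / 100 = 366.9120 cm^3

Answer: 366.9120 cm^3


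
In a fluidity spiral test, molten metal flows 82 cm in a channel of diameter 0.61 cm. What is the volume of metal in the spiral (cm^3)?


Formula: V = pi * (d/2)^2 * L  (cylinder volume)
Radius = 0.61/2 = 0.305 cm
V = pi * 0.305^2 * 82 = 23.9642 cm^3

Answer: 23.9642 cm^3


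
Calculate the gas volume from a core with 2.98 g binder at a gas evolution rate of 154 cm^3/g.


Formula: V_gas = W_binder * gas_evolution_rate
V = 2.98 g * 154 cm^3/g = 458.9200 cm^3

458.9200 cm^3


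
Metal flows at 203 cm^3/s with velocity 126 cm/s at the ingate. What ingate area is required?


Formula: A_ingate = Q / v  (continuity equation)
A = 203 cm^3/s / 126 cm/s = 1.6111 cm^2

1.6111 cm^2


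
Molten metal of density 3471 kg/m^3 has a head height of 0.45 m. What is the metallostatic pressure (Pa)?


Formula: P = rho * g * h
rho * g = 3471 * 9.81 = 34050.51 N/m^3
P = 34050.51 * 0.45 = 15322.7295 Pa

15322.7295 Pa


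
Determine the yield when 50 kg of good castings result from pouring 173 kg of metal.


Formula: Casting Yield = (W_good / W_total) * 100
Yield = (50 kg / 173 kg) * 100 = 28.9017%

Final answer: 28.9017%


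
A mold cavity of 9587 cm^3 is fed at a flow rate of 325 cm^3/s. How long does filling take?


Formula: t_fill = V_mold / Q_flow
t = 9587 cm^3 / 325 cm^3/s = 29.4985 s

Final answer: 29.4985 s


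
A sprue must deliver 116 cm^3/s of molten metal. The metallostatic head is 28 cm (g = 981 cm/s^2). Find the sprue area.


Formula: v = sqrt(2*g*h), A = Q/v
Velocity: v = sqrt(2 * 981 * 28) = sqrt(54936) = 234.3843 cm/s
Sprue area: A = Q / v = 116 / 234.3843 = 0.4949 cm^2

Answer: 0.4949 cm^2


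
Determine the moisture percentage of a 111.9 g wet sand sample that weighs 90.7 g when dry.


Formula: MC = (W_wet - W_dry) / W_wet * 100
Water mass = 111.9 - 90.7 = 21.2 g
MC = 21.2 / 111.9 * 100 = 18.9455%

Final answer: 18.9455%


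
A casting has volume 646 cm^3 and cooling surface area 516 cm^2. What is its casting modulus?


Formula: Casting Modulus M = V / A
M = 646 cm^3 / 516 cm^2 = 1.2519 cm

Final answer: 1.2519 cm


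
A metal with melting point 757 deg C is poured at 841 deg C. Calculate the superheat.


Formula: Superheat = T_pour - T_melt
Superheat = 841 - 757 = 84 deg C


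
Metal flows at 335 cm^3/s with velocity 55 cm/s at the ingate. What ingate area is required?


Formula: A_ingate = Q / v  (continuity equation)
A = 335 cm^3/s / 55 cm/s = 6.0909 cm^2

6.0909 cm^2


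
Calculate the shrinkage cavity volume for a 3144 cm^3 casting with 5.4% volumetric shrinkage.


Formula: V_shrink = V_casting * shrinkage_pct / 100
V_shrink = 3144 cm^3 * 5.4 / 100 = 169.7760 cm^3


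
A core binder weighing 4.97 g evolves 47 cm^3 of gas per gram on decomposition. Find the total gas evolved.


Formula: V_gas = W_binder * gas_evolution_rate
V = 4.97 g * 47 cm^3/g = 233.5900 cm^3


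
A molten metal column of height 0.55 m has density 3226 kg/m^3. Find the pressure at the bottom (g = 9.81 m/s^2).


Formula: P = rho * g * h
rho * g = 3226 * 9.81 = 31647.06 N/m^3
P = 31647.06 * 0.55 = 17405.8830 Pa

Final answer: 17405.8830 Pa


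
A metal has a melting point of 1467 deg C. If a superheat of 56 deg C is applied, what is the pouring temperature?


Formula: T_pour = T_melt + Superheat
T_pour = 1467 + 56 = 1523 deg C

Final answer: 1523 deg C


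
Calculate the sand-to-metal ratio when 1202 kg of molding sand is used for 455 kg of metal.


Formula: Sand-to-Metal Ratio = W_sand / W_metal
Ratio = 1202 kg / 455 kg = 2.6418


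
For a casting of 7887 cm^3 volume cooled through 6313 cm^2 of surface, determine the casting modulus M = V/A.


Formula: Casting Modulus M = V / A
M = 7887 cm^3 / 6313 cm^2 = 1.2493 cm

1.2493 cm


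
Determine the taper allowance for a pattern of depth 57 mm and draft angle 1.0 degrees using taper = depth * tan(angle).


Formula: taper = depth * tan(draft_angle)
tan(1.0 deg) = 0.0174551
taper = 57 mm * 0.0174551 = 0.9949 mm

0.9949 mm


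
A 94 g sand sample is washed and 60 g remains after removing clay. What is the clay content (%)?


Formula: Clay% = (W_total - W_washed) / W_total * 100
Clay mass = 94 - 60 = 34 g
Clay% = 34 / 94 * 100 = 36.1702%

Answer: 36.1702%


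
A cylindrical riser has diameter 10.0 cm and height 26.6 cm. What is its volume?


Formula: V = pi * (D/2)^2 * H  (cylinder volume)
Radius = D/2 = 10.0/2 = 5.0 cm
V = pi * 5.0^2 * 26.6 = 2089.1591 cm^3


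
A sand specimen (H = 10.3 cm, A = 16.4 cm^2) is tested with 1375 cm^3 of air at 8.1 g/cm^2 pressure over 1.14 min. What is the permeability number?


Formula: Permeability Number P = (V * H) / (p * A * t)
Numerator: V * H = 1375 * 10.3 = 14162.5
Denominator: p * A * t = 8.1 * 16.4 * 1.14 = 151.4376
P = 14162.5 / 151.4376 = 93.5204

Answer: 93.5204


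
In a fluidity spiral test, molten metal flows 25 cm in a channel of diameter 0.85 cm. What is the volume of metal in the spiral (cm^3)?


Formula: V = pi * (d/2)^2 * L  (cylinder volume)
Radius = 0.85/2 = 0.425 cm
V = pi * 0.425^2 * 25 = 14.1863 cm^3

14.1863 cm^3


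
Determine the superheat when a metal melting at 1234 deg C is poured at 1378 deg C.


Formula: Superheat = T_pour - T_melt
Superheat = 1378 - 1234 = 144 deg C


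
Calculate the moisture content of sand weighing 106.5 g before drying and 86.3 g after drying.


Formula: MC = (W_wet - W_dry) / W_wet * 100
Water mass = 106.5 - 86.3 = 20.2 g
MC = 20.2 / 106.5 * 100 = 18.9671%

Final answer: 18.9671%


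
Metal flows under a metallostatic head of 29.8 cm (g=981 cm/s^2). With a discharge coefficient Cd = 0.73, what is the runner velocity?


Formula: v = Cd * sqrt(2 * g * h)  (Torricelli with discharge coefficient)
2*g*h = 2 * 981 * 29.8 = 58467.6 cm^2/s^2
sqrt(58467.6) = 241.80074 cm/s
v = 0.73 * 241.80074 = 176.5145 cm/s

Answer: 176.5145 cm/s


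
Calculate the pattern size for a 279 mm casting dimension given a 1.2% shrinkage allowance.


Formula: L_pattern = L_casting * (1 + shrinkage_rate/100)
Shrinkage factor = 1 + 1.2/100 = 1.012
L_pattern = 279 mm * 1.012 = 282.3480 mm


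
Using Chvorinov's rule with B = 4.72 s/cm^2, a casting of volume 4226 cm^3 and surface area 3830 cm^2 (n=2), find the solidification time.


Formula: t_s = B * (V/A)^n  (Chvorinov's rule, n=2)
Modulus M = V/A = 4226/3830 = 1.103394 cm
M^2 = 1.103394^2 = 1.217478 cm^2
t_s = 4.72 * 1.217478 = 5.7465 s

Final answer: 5.7465 s


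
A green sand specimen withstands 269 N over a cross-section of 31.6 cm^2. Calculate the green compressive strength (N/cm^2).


Formula: Compressive Strength = Force / Area
Strength = 269 N / 31.6 cm^2 = 8.5127 N/cm^2

Final answer: 8.5127 N/cm^2


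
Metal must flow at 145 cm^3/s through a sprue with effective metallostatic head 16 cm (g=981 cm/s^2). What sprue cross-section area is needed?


Formula: v = sqrt(2*g*h), A = Q/v
Velocity: v = sqrt(2 * 981 * 16) = sqrt(31392) = 177.1779 cm/s
Sprue area: A = Q / v = 145 / 177.1779 = 0.8184 cm^2

0.8184 cm^2


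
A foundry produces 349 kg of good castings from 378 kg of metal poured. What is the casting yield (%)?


Formula: Casting Yield = (W_good / W_total) * 100
Yield = (349 kg / 378 kg) * 100 = 92.3280%

Answer: 92.3280%


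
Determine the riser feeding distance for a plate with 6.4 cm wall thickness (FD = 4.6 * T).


Formula: FD = 4.6 * T  (riser feeding-distance rule)
FD = 4.6 * 6.4 cm = 29.4400 cm

29.4400 cm


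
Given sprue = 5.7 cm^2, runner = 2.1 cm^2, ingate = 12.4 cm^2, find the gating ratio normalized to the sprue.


Sprue:Runner:Ingate = 1 : 2.1/5.7 : 12.4/5.7 = 1:0.37:2.18

Answer: 1:0.37:2.18


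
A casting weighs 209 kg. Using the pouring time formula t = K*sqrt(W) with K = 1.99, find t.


Formula: t = K * sqrt(W)
sqrt(W) = sqrt(209) = 14.45683
t = 1.99 * 14.45683 = 28.7691 s

Answer: 28.7691 s


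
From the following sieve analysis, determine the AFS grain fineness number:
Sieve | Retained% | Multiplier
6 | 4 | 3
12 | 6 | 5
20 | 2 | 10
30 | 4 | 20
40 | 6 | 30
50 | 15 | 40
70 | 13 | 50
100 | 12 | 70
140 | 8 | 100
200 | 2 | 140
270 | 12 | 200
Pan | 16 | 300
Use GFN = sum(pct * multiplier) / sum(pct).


Formula: GFN = sum(pct * multiplier) / sum(pct)
sum(pct * multiplier) = 10692
sum(pct) = 100
GFN = 10692 / 100 = 106.92


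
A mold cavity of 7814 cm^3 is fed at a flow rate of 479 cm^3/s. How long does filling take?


Formula: t_fill = V_mold / Q_flow
t = 7814 cm^3 / 479 cm^3/s = 16.3132 s

Final answer: 16.3132 s


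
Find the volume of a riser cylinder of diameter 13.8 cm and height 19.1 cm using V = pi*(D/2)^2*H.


Formula: V = pi * (D/2)^2 * H  (cylinder volume)
Radius = D/2 = 13.8/2 = 6.9 cm
V = pi * 6.9^2 * 19.1 = 2856.8104 cm^3

Answer: 2856.8104 cm^3


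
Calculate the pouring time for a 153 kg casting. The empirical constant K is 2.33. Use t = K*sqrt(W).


Formula: t = K * sqrt(W)
sqrt(W) = sqrt(153) = 12.36932
t = 2.33 * 12.36932 = 28.8205 s


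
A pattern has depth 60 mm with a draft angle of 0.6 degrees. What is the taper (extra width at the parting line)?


Formula: taper = depth * tan(draft_angle)
tan(0.6 deg) = 0.0104724
taper = 60 mm * 0.0104724 = 0.6283 mm


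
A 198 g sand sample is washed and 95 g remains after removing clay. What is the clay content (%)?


Formula: Clay% = (W_total - W_washed) / W_total * 100
Clay mass = 198 - 95 = 103 g
Clay% = 103 / 198 * 100 = 52.0202%

Answer: 52.0202%


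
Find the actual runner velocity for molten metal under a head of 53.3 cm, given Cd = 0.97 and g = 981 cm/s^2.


Formula: v = Cd * sqrt(2 * g * h)  (Torricelli with discharge coefficient)
2*g*h = 2 * 981 * 53.3 = 104574.6 cm^2/s^2
sqrt(104574.6) = 323.37996 cm/s
v = 0.97 * 323.37996 = 313.6786 cm/s

Answer: 313.6786 cm/s


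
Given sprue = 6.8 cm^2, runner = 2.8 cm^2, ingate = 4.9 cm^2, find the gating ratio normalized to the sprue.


Sprue:Runner:Ingate = 1 : 2.8/6.8 : 4.9/6.8 = 1:0.41:0.72


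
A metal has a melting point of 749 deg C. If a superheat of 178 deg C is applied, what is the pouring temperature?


Formula: T_pour = T_melt + Superheat
T_pour = 749 + 178 = 927 deg C

Answer: 927 deg C


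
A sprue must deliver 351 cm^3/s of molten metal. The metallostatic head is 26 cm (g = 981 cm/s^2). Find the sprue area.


Formula: v = sqrt(2*g*h), A = Q/v
Velocity: v = sqrt(2 * 981 * 26) = sqrt(51012) = 225.8584 cm/s
Sprue area: A = Q / v = 351 / 225.8584 = 1.5541 cm^2

Answer: 1.5541 cm^2


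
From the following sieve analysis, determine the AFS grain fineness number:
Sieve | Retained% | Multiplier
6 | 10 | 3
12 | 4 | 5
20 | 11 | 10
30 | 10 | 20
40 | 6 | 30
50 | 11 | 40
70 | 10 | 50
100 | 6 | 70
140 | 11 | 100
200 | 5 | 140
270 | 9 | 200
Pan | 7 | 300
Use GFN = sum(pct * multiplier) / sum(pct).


Formula: GFN = sum(pct * multiplier) / sum(pct)
sum(pct * multiplier) = 7600
sum(pct) = 100
GFN = 7600 / 100 = 76.00

Answer: 76.00


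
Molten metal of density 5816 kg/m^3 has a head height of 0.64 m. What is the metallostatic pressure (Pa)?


Formula: P = rho * g * h
rho * g = 5816 * 9.81 = 57054.96 N/m^3
P = 57054.96 * 0.64 = 36515.1744 Pa

Final answer: 36515.1744 Pa


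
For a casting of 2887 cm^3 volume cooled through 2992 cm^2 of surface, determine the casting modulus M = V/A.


Formula: Casting Modulus M = V / A
M = 2887 cm^3 / 2992 cm^2 = 0.9649 cm

Final answer: 0.9649 cm


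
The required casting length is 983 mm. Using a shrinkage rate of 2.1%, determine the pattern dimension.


Formula: L_pattern = L_casting * (1 + shrinkage_rate/100)
Shrinkage factor = 1 + 2.1/100 = 1.021
L_pattern = 983 mm * 1.021 = 1003.6430 mm

Final answer: 1003.6430 mm


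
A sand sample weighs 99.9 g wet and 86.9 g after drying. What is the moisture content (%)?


Formula: MC = (W_wet - W_dry) / W_wet * 100
Water mass = 99.9 - 86.9 = 13.0 g
MC = 13.0 / 99.9 * 100 = 13.0130%

13.0130%


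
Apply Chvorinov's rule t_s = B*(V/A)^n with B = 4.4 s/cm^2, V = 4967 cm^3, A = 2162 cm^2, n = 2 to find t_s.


Formula: t_s = B * (V/A)^n  (Chvorinov's rule, n=2)
Modulus M = V/A = 4967/2162 = 2.297410 cm
M^2 = 2.297410^2 = 5.278093 cm^2
t_s = 4.4 * 5.278093 = 23.2236 s

Answer: 23.2236 s


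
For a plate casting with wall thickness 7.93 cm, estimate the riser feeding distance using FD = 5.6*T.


Formula: FD = 5.6 * T  (riser feeding-distance rule)
FD = 5.6 * 7.93 cm = 44.4080 cm

44.4080 cm


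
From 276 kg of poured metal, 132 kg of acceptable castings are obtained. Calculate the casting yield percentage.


Formula: Casting Yield = (W_good / W_total) * 100
Yield = (132 kg / 276 kg) * 100 = 47.8261%

Final answer: 47.8261%


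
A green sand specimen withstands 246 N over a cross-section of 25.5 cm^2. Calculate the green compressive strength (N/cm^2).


Formula: Compressive Strength = Force / Area
Strength = 246 N / 25.5 cm^2 = 9.6471 N/cm^2

9.6471 N/cm^2


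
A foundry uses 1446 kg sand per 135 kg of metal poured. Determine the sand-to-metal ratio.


Formula: Sand-to-Metal Ratio = W_sand / W_metal
Ratio = 1446 kg / 135 kg = 10.7111


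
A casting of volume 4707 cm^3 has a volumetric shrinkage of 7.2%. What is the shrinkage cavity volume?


Formula: V_shrink = V_casting * shrinkage_pct / 100
V_shrink = 4707 cm^3 * 7.2 / 100 = 338.9040 cm^3

338.9040 cm^3


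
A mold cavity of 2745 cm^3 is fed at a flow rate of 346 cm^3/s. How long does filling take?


Formula: t_fill = V_mold / Q_flow
t = 2745 cm^3 / 346 cm^3/s = 7.9335 s

Final answer: 7.9335 s


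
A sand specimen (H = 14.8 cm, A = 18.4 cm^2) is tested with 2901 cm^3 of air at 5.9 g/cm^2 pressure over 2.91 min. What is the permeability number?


Formula: Permeability Number P = (V * H) / (p * A * t)
Numerator: V * H = 2901 * 14.8 = 42934.8
Denominator: p * A * t = 5.9 * 18.4 * 2.91 = 315.9096
P = 42934.8 / 315.9096 = 135.9085


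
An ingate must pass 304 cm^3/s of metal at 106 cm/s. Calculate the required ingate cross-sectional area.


Formula: A_ingate = Q / v  (continuity equation)
A = 304 cm^3/s / 106 cm/s = 2.8679 cm^2

Answer: 2.8679 cm^2


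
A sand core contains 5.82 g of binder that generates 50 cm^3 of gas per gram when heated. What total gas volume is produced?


Formula: V_gas = W_binder * gas_evolution_rate
V = 5.82 g * 50 cm^3/g = 291.0000 cm^3

Answer: 291.0000 cm^3


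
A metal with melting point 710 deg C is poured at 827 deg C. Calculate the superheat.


Formula: Superheat = T_pour - T_melt
Superheat = 827 - 710 = 117 deg C


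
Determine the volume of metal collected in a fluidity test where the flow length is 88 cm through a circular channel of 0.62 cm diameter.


Formula: V = pi * (d/2)^2 * L  (cylinder volume)
Radius = 0.62/2 = 0.31 cm
V = pi * 0.31^2 * 88 = 26.5678 cm^3

26.5678 cm^3


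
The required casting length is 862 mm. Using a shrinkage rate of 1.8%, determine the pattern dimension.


Formula: L_pattern = L_casting * (1 + shrinkage_rate/100)
Shrinkage factor = 1 + 1.8/100 = 1.018
L_pattern = 862 mm * 1.018 = 877.5160 mm


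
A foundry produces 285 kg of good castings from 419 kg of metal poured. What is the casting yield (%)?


Formula: Casting Yield = (W_good / W_total) * 100
Yield = (285 kg / 419 kg) * 100 = 68.0191%

Answer: 68.0191%


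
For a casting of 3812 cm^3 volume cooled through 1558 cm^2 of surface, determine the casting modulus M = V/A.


Formula: Casting Modulus M = V / A
M = 3812 cm^3 / 1558 cm^2 = 2.4467 cm

Answer: 2.4467 cm


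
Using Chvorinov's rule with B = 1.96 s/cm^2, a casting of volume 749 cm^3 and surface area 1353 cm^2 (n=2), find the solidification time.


Formula: t_s = B * (V/A)^n  (Chvorinov's rule, n=2)
Modulus M = V/A = 749/1353 = 0.553585 cm
M^2 = 0.553585^2 = 0.306456 cm^2
t_s = 1.96 * 0.306456 = 0.6007 s

0.6007 s


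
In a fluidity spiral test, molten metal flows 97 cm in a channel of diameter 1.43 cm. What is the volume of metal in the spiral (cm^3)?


Formula: V = pi * (d/2)^2 * L  (cylinder volume)
Radius = 1.43/2 = 0.715 cm
V = pi * 0.715^2 * 97 = 155.7879 cm^3

155.7879 cm^3


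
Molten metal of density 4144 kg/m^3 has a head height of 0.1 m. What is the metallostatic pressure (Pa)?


Formula: P = rho * g * h
rho * g = 4144 * 9.81 = 40652.64 N/m^3
P = 40652.64 * 0.1 = 4065.2640 Pa

4065.2640 Pa


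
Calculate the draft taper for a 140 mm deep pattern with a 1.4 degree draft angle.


Formula: taper = depth * tan(draft_angle)
tan(1.4 deg) = 0.0244395
taper = 140 mm * 0.0244395 = 3.4215 mm

Answer: 3.4215 mm


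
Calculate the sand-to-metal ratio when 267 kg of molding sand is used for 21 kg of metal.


Formula: Sand-to-Metal Ratio = W_sand / W_metal
Ratio = 267 kg / 21 kg = 12.7143


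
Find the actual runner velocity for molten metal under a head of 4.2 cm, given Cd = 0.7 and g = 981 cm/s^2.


Formula: v = Cd * sqrt(2 * g * h)  (Torricelli with discharge coefficient)
2*g*h = 2 * 981 * 4.2 = 8240.4 cm^2/s^2
sqrt(8240.4) = 90.77665 cm/s
v = 0.7 * 90.77665 = 63.5437 cm/s


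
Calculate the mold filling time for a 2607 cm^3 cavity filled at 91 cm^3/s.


Formula: t_fill = V_mold / Q_flow
t = 2607 cm^3 / 91 cm^3/s = 28.6484 s

Answer: 28.6484 s


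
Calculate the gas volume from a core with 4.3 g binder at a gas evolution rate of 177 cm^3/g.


Formula: V_gas = W_binder * gas_evolution_rate
V = 4.3 g * 177 cm^3/g = 761.1000 cm^3

Answer: 761.1000 cm^3


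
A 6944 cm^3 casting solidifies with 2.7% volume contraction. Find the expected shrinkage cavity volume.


Formula: V_shrink = V_casting * shrinkage_pct / 100
V_shrink = 6944 cm^3 * 2.7 / 100 = 187.4880 cm^3

Final answer: 187.4880 cm^3


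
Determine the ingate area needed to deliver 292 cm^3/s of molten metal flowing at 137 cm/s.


Formula: A_ingate = Q / v  (continuity equation)
A = 292 cm^3/s / 137 cm/s = 2.1314 cm^2

2.1314 cm^2


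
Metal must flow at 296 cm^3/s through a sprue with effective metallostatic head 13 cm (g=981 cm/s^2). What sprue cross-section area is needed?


Formula: v = sqrt(2*g*h), A = Q/v
Velocity: v = sqrt(2 * 981 * 13) = sqrt(25506) = 159.7060 cm/s
Sprue area: A = Q / v = 296 / 159.7060 = 1.8534 cm^2


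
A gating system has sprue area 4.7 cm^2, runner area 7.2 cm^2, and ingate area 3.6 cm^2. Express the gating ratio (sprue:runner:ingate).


Sprue:Runner:Ingate = 1 : 7.2/4.7 : 3.6/4.7 = 1:1.53:0.77

Answer: 1:1.53:0.77


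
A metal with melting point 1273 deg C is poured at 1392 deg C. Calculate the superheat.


Formula: Superheat = T_pour - T_melt
Superheat = 1392 - 1273 = 119 deg C

Final answer: 119 deg C


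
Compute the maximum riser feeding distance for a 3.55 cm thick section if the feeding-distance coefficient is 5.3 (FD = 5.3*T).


Formula: FD = 5.3 * T  (riser feeding-distance rule)
FD = 5.3 * 3.55 cm = 18.8150 cm


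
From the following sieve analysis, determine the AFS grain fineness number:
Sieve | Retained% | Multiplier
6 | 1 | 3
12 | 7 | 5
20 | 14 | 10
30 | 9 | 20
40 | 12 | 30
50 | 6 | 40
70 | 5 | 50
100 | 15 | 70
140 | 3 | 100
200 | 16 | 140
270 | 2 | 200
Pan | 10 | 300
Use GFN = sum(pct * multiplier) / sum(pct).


Formula: GFN = sum(pct * multiplier) / sum(pct)
sum(pct * multiplier) = 8198
sum(pct) = 100
GFN = 8198 / 100 = 81.98

Final answer: 81.98


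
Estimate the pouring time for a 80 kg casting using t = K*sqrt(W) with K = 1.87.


Formula: t = K * sqrt(W)
sqrt(W) = sqrt(80) = 8.94427
t = 1.87 * 8.94427 = 16.7258 s


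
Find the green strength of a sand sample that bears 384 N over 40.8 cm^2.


Formula: Compressive Strength = Force / Area
Strength = 384 N / 40.8 cm^2 = 9.4118 N/cm^2

Final answer: 9.4118 N/cm^2
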